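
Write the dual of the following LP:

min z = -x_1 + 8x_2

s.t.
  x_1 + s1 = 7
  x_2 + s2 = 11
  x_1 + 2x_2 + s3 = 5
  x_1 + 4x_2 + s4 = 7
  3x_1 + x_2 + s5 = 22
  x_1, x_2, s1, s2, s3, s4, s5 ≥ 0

Primal min cᵀx s.t. Ax ≤ b, x ≥ 0  →  Dual max −bᵀy s.t. Aᵀy ≥ −c, y ≥ 0.

Maximize: z = -7y1 - 11y2 - 5y3 - 7y4 - 22y5

Subject to:
  y1 + y3 + y4 + 3y5 ≥ 1
  y2 + 2y3 + 4y4 + y5 ≥ -8
  y1, y2, y3, y4, y5 ≥ 0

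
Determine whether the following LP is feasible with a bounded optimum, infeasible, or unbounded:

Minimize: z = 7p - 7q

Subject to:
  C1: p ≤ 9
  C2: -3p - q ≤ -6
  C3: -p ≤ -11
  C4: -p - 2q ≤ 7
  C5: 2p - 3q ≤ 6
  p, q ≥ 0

Infeasible (no feasible solution exists)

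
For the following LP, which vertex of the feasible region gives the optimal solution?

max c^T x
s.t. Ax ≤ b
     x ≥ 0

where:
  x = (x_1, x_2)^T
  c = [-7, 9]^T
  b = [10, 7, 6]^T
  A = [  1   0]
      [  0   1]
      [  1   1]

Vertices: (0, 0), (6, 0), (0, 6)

Evaluate the objective at each vertex of the feasible region:
  z(0, 0) = 0
  z(6, 0) = -42
  z(0, 6) = 54  ←
The maximum is at x_1 = 0, x_2 = 6.

(0, 6)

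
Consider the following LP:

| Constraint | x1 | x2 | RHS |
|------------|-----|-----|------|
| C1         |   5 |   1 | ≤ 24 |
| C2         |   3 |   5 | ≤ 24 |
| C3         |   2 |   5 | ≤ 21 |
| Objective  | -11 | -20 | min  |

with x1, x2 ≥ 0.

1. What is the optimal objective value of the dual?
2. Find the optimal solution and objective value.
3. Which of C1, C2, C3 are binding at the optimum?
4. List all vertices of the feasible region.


1. -93
2. x1 = 3, x2 = 3, z = -93
3. C2, C3
4. (0, 0), (4.8, 0), (4.364, 2.182), (3, 3), (0, 4.2)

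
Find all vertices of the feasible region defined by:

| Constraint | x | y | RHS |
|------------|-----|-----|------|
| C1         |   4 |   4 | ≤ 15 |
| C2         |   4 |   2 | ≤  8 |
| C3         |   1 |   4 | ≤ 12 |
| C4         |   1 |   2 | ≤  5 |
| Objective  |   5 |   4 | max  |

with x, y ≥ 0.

(0, 0), (2, 0), (1, 2), (0, 2.5)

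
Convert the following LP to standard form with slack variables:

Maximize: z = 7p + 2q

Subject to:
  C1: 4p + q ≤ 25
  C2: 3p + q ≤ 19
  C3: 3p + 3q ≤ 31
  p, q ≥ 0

max z = 7p + 2q

s.t.
  4p + q + s1 = 25
  3p + q + s2 = 19
  3p + 3q + s3 = 31
  p, q, s1, s2, s3 ≥ 0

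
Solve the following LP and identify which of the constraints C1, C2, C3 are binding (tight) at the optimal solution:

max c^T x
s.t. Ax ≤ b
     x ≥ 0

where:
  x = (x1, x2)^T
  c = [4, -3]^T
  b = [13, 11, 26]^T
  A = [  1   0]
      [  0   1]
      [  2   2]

At x1 = 13, x2 = 0, compute slack b - a·x for each constraint:
  C1: 13 − 13 = 0  (binding)
  C2: 11 − 0 = 11  (slack)
  C3: 26 − 26 = 0  (binding)

Optimal: x1 = 13, x2 = 0
Binding: C1, C3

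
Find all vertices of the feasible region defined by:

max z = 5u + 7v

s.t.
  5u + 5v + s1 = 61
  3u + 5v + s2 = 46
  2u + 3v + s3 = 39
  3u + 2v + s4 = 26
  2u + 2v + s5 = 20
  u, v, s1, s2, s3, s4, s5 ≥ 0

(0, 0), (8.667, 0), (6, 4), (2, 8), (0, 9.2)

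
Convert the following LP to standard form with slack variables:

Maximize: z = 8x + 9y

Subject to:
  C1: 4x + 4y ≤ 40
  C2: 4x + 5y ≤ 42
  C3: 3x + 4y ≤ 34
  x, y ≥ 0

max z = 8x + 9y

s.t.
  4x + 4y + s1 = 40
  4x + 5y + s2 = 42
  3x + 4y + s3 = 34
  x, y, s1, s2, s3 ≥ 0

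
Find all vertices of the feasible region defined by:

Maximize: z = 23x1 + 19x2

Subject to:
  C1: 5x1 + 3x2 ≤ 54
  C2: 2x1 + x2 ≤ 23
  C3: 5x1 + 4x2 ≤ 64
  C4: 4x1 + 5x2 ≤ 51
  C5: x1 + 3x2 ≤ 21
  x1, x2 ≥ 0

(0, 0), (10.8, 0), (9, 3), (6.857, 4.714), (0, 7)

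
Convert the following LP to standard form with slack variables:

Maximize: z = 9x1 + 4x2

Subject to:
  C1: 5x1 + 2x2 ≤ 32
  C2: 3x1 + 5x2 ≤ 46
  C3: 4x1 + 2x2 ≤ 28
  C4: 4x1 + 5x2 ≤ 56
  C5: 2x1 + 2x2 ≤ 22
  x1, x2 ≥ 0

max z = 9x1 + 4x2

s.t.
  5x1 + 2x2 + s1 = 32
  3x1 + 5x2 + s2 = 46
  4x1 + 2x2 + s3 = 28
  4x1 + 5x2 + s4 = 56
  2x1 + 2x2 + s5 = 22
  x1, x2, s1, s2, s3, s4, s5 ≥ 0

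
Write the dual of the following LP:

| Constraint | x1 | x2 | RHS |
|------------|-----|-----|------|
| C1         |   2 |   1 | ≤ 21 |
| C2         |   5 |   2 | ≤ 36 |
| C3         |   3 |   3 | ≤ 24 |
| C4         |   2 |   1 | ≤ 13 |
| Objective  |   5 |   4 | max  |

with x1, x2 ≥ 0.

Primal max cᵀx s.t. Ax ≤ b, x ≥ 0  →  Dual min bᵀy s.t. Aᵀy ≥ c, y ≥ 0.

Minimize: z = 21y1 + 36y2 + 24y3 + 13y4

Subject to:
  2y1 + 5y2 + 3y3 + 2y4 ≥ 5
  y1 + 2y2 + 3y3 + y4 ≥ 4
  y1, y2, y3, y4 ≥ 0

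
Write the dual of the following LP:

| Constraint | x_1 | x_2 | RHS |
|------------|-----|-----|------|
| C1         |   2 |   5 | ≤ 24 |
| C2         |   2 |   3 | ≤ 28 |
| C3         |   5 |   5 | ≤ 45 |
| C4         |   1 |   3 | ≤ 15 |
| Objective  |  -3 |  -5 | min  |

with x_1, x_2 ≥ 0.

Primal min cᵀx s.t. Ax ≤ b, x ≥ 0  →  Dual max −bᵀy s.t. Aᵀy ≥ −c, y ≥ 0.

Maximize: z = -24y1 - 28y2 - 45y3 - 15y4

Subject to:
  2y1 + 2y2 + 5y3 + y4 ≥ 3
  5y1 + 3y2 + 5y3 + 3y4 ≥ 5
  y1, y2, y3, y4 ≥ 0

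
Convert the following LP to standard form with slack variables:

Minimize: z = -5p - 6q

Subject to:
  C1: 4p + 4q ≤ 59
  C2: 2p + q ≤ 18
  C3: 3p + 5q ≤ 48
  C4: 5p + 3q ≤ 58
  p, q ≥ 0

min z = -5p - 6q

s.t.
  4p + 4q + s1 = 59
  2p + q + s2 = 18
  3p + 5q + s3 = 48
  5p + 3q + s4 = 58
  p, q, s1, s2, s3, s4 ≥ 0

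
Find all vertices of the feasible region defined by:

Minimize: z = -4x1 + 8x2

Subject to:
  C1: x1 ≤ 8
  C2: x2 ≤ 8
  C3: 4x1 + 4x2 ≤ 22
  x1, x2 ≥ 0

(0, 0), (5.5, 0), (0, 5.5)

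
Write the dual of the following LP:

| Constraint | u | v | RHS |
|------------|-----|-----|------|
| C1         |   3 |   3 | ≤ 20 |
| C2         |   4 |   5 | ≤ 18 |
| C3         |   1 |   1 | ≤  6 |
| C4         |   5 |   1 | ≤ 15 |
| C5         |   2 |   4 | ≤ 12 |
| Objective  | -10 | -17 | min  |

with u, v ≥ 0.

Primal min cᵀx s.t. Ax ≤ b, x ≥ 0  →  Dual max −bᵀy s.t. Aᵀy ≥ −c, y ≥ 0.

Maximize: z = -20y1 - 18y2 - 6y3 - 15y4 - 12y5

Subject to:
  3y1 + 4y2 + y3 + 5y4 + 2y5 ≥ 10
  3y1 + 5y2 + y3 + y4 + 4y5 ≥ 17
  y1, y2, y3, y4, y5 ≥ 0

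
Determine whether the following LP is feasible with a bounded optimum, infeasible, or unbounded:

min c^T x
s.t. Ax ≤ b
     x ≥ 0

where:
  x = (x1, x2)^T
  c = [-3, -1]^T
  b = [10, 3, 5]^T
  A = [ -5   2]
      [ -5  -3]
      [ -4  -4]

Unbounded (objective can decrease without bound)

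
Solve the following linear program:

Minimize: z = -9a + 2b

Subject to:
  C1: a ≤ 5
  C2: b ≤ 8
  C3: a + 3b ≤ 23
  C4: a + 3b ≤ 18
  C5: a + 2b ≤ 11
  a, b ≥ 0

Evaluate the objective at each vertex of the feasible region:
  z(0, 0) = 0
  z(5, 0) = -45  ←
  z(5, 3) = -39
  z(0, 5.5) = 11
The minimum is at a = 5, b = 0.

a = 5, b = 0, z = -45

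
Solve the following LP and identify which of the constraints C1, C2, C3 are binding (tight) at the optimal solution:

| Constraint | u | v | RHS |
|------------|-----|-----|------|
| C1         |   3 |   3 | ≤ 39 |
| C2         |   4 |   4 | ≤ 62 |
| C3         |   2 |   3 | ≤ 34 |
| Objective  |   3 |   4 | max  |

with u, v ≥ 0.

At u = 5, v = 8, compute slack b - a·x for each constraint:
  C1: 39 − 39 = 0  (binding)
  C2: 62 − 52 = 10  (slack)
  C3: 34 − 34 = 0  (binding)

Optimal: u = 5, v = 8
Binding: C1, C3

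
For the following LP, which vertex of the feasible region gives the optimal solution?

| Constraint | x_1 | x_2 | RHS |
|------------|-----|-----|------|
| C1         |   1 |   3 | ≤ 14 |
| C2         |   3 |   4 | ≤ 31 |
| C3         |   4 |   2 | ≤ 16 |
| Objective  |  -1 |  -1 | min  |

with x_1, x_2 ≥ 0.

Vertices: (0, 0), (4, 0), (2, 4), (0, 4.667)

Evaluate the objective at each vertex of the feasible region:
  z(0, 0) = 0
  z(4, 0) = -4
  z(2, 4) = -6  ←
  z(0, 4.667) = -4.667
The minimum is at x_1 = 2, x_2 = 4.

(2, 4)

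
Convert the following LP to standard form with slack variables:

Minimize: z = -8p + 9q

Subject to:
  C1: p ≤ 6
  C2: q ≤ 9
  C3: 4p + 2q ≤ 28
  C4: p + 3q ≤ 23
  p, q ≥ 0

min z = -8p + 9q

s.t.
  p + s1 = 6
  q + s2 = 9
  4p + 2q + s3 = 28
  p + 3q + s4 = 23
  p, q, s1, s2, s3, s4 ≥ 0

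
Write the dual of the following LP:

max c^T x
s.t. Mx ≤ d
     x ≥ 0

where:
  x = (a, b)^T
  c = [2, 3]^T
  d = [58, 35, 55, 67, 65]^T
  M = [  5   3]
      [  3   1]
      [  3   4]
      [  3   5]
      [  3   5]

Primal max cᵀx s.t. Ax ≤ b, x ≥ 0  →  Dual min bᵀy s.t. Aᵀy ≥ c, y ≥ 0.

Minimize: z = 58y1 + 35y2 + 55y3 + 67y4 + 65y5

Subject to:
  5y1 + 3y2 + 3y3 + 3y4 + 3y5 ≥ 2
  3y1 + y2 + 4y3 + 5y4 + 5y5 ≥ 3
  y1, y2, y3, y4, y5 ≥ 0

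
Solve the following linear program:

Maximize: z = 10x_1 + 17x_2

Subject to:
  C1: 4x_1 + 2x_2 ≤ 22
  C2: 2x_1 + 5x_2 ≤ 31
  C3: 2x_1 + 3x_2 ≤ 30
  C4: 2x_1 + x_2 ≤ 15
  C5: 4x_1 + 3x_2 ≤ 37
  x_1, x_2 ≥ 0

Evaluate the objective at each vertex of the feasible region:
  z(0, 0) = 0
  z(5.5, 0) = 55
  z(3, 5) = 115  ←
  z(0, 6.2) = 105.4
The maximum is at x_1 = 3, x_2 = 5.

x_1 = 3, x_2 = 5, z = 115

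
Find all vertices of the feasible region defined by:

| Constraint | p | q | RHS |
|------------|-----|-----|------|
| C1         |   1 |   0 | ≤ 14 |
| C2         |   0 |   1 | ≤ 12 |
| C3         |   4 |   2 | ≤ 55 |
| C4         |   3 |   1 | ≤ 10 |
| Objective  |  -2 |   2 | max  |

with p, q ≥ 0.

(0, 0), (3.333, 0), (0, 10)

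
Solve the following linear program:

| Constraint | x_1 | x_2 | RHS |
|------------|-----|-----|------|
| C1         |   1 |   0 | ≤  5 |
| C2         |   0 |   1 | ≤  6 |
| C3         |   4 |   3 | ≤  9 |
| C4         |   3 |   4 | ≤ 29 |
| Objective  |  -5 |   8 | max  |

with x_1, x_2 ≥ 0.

Evaluate the objective at each vertex of the feasible region:
  z(0, 0) = 0
  z(2.25, 0) = -11.25
  z(0, 3) = 24  ←
The maximum is at x_1 = 0, x_2 = 3.

x_1 = 0, x_2 = 3, z = 24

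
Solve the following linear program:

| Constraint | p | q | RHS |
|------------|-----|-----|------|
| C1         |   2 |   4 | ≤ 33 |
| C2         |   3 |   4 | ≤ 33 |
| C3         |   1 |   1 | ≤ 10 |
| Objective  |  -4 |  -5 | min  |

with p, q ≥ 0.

Evaluate the objective at each vertex of the feasible region:
  z(0, 0) = 0
  z(10, 0) = -40
  z(7, 3) = -43  ←
  z(0, 8.25) = -41.25
The minimum is at p = 7, q = 3.

p = 7, q = 3, z = -43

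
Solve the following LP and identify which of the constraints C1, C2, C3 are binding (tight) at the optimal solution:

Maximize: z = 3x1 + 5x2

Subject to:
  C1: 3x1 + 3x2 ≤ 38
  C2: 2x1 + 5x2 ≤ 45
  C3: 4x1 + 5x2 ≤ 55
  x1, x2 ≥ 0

At x1 = 5, x2 = 7, compute slack b - a·x for each constraint:
  C1: 38 − 36 = 2  (slack)
  C2: 45 − 45 = 0  (binding)
  C3: 55 − 55 = 0  (binding)

Optimal: x1 = 5, x2 = 7
Binding: C2, C3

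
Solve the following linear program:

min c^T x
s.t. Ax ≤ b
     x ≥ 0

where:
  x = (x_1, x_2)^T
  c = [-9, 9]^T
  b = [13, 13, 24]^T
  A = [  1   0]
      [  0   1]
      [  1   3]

Evaluate the objective at each vertex of the feasible region:
  z(0, 0) = 0
  z(13, 0) = -117  ←
  z(13, 3.667) = -84
  z(0, 8) = 72
The minimum is at x_1 = 13, x_2 = 0.

x_1 = 13, x_2 = 0, z = -117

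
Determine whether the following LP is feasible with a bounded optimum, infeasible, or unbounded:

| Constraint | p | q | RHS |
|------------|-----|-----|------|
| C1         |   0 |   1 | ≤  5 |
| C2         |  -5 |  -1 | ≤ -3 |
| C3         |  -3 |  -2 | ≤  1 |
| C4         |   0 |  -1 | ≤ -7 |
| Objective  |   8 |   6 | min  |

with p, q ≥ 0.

Infeasible (no feasible solution exists)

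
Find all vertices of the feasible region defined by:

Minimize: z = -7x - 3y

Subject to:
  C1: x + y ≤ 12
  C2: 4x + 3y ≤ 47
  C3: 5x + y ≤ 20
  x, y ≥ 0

(0, 0), (4, 0), (2, 10), (0, 12)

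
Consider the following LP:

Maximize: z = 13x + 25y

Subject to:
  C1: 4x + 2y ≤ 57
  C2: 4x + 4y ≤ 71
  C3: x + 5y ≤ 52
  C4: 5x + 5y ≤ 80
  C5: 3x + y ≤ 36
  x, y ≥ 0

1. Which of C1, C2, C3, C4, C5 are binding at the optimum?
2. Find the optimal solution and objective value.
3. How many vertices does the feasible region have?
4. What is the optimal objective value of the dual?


1. C3, C4
2. x = 7, y = 9, z = 316
3. 5
4. 316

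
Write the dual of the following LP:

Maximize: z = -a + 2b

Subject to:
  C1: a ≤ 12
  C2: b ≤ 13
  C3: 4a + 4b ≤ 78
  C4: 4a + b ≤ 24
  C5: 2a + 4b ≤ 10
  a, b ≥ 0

Primal max cᵀx s.t. Ax ≤ b, x ≥ 0  →  Dual min bᵀy s.t. Aᵀy ≥ c, y ≥ 0.

Minimize: z = 12y1 + 13y2 + 78y3 + 24y4 + 10y5

Subject to:
  y1 + 4y3 + 4y4 + 2y5 ≥ -1
  y2 + 4y3 + y4 + 4y5 ≥ 2
  y1, y2, y3, y4, y5 ≥ 0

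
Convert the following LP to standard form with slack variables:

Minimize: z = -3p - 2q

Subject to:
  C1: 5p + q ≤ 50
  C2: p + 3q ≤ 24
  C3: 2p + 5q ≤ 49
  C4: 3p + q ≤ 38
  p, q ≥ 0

min z = -3p - 2q

s.t.
  5p + q + s1 = 50
  p + 3q + s2 = 24
  2p + 5q + s3 = 49
  3p + q + s4 = 38
  p, q, s1, s2, s3, s4 ≥ 0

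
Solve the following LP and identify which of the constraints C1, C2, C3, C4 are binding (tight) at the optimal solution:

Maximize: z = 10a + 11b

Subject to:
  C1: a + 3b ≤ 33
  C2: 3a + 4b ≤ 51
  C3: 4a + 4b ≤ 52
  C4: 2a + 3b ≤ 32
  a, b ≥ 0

At a = 7, b = 6, compute slack b - a·x for each constraint:
  C1: 33 − 25 = 8  (slack)
  C2: 51 − 45 = 6  (slack)
  C3: 52 − 52 = 0  (binding)
  C4: 32 − 32 = 0  (binding)

Optimal: a = 7, b = 6
Binding: C3, C4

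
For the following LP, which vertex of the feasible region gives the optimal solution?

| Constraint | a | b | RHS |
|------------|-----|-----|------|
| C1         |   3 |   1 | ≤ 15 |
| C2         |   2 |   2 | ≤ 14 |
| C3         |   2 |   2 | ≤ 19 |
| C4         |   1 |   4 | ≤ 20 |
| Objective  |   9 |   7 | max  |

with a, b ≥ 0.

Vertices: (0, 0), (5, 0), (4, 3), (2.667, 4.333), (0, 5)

Evaluate the objective at each vertex of the feasible region:
  z(0, 0) = 0
  z(5, 0) = 45
  z(4, 3) = 57  ←
  z(2.667, 4.333) = 54.33
  z(0, 5) = 35
The maximum is at a = 4, b = 3.

(4, 3)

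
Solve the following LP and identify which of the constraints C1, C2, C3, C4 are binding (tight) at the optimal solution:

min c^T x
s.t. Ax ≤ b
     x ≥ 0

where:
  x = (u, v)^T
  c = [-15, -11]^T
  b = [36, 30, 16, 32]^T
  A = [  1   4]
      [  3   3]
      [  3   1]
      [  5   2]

At u = 3, v = 7, compute slack b - a·x for each constraint:
  C1: 36 − 31 = 5  (slack)
  C2: 30 − 30 = 0  (binding)
  C3: 16 − 16 = 0  (binding)
  C4: 32 − 29 = 3  (slack)

Optimal: u = 3, v = 7
Binding: C2, C3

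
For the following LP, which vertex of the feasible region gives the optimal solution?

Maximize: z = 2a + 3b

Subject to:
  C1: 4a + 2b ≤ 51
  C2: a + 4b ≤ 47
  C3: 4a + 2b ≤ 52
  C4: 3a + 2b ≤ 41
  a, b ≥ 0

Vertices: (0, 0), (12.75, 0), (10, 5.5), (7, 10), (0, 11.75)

Evaluate the objective at each vertex of the feasible region:
  z(0, 0) = 0
  z(12.75, 0) = 25.5
  z(10, 5.5) = 36.5
  z(7, 10) = 44  ←
  z(0, 11.75) = 35.25
The maximum is at a = 7, b = 10.

(7, 10)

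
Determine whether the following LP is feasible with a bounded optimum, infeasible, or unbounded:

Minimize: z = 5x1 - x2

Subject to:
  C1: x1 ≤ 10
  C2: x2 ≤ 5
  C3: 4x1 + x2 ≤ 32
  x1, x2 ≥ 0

Feasible with a bounded optimal solution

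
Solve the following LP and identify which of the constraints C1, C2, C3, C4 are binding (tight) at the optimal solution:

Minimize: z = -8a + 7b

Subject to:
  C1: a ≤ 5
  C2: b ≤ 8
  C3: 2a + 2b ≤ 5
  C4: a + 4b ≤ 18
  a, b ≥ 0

At a = 2.5, b = 0, compute slack b - a·x for each constraint:
  C1: 5 − 2.5 = 2.5  (slack)
  C2: 8 − 0 = 8  (slack)
  C3: 5 − 5 = 0  (binding)
  C4: 18 − 2.5 = 15.5  (slack)

Optimal: a = 2.5, b = 0
Binding: C3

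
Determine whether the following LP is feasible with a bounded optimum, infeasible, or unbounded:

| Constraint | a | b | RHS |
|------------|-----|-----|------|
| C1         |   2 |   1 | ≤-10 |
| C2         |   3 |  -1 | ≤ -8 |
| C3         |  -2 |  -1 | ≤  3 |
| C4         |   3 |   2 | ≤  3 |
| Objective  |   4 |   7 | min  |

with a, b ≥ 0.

Infeasible (no feasible solution exists)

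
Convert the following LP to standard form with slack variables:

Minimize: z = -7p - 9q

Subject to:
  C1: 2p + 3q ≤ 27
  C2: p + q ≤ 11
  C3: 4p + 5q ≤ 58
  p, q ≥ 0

min z = -7p - 9q

s.t.
  2p + 3q + s1 = 27
  p + q + s2 = 11
  4p + 5q + s3 = 58
  p, q, s1, s2, s3 ≥ 0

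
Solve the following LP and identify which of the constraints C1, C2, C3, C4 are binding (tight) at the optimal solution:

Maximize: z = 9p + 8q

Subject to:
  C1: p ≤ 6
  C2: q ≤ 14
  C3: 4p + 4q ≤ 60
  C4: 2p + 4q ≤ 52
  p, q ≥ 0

At p = 6, q = 9, compute slack b - a·x for each constraint:
  C1: 6 − 6 = 0  (binding)
  C2: 14 − 9 = 5  (slack)
  C3: 60 − 60 = 0  (binding)
  C4: 52 − 48 = 4  (slack)

Optimal: p = 6, q = 9
Binding: C1, C3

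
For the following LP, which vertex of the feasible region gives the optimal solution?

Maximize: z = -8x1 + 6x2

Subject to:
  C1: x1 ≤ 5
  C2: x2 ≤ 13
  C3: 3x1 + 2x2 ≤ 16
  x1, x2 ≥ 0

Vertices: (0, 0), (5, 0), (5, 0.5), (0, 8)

Evaluate the objective at each vertex of the feasible region:
  z(0, 0) = 0
  z(5, 0) = -40
  z(5, 0.5) = -37
  z(0, 8) = 48  ←
The maximum is at x1 = 0, x2 = 8.

(0, 8)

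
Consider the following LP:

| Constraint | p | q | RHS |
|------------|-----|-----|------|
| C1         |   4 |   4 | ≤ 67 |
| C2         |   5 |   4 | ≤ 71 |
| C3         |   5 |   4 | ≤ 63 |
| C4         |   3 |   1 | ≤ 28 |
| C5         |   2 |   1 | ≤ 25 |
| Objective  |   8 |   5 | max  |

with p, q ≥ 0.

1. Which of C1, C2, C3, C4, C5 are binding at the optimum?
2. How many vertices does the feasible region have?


1. C3, C4
2. 4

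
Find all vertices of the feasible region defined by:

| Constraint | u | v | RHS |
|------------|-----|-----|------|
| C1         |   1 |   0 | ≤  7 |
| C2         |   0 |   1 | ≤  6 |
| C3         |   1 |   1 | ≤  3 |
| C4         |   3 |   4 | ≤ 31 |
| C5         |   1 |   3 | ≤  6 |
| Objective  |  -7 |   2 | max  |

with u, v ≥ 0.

(0, 0), (3, 0), (1.5, 1.5), (0, 2)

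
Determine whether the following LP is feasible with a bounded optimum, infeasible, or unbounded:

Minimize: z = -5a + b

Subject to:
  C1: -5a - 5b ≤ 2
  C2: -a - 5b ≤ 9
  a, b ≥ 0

Unbounded (objective can decrease without bound)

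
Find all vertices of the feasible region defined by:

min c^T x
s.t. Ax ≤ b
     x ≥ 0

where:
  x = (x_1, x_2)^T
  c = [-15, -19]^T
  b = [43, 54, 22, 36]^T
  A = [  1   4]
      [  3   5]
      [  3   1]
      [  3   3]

(0, 0), (7.333, 0), (5, 7), (3, 9), (0.1429, 10.71), (0, 10.75)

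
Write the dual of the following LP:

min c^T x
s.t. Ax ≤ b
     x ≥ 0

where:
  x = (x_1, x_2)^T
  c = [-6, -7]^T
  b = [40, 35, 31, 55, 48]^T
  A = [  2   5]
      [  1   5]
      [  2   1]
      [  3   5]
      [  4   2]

Primal min cᵀx s.t. Ax ≤ b, x ≥ 0  →  Dual max −bᵀy s.t. Aᵀy ≥ −c, y ≥ 0.

Maximize: z = -40y1 - 35y2 - 31y3 - 55y4 - 48y5

Subject to:
  2y1 + y2 + 2y3 + 3y4 + 4y5 ≥ 6
  5y1 + 5y2 + y3 + 5y4 + 2y5 ≥ 7
  y1, y2, y3, y4, y5 ≥ 0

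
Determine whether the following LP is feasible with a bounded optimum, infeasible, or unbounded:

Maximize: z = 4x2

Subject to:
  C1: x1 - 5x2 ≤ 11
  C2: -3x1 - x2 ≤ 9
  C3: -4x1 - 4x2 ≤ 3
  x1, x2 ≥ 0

Unbounded (objective can increase without bound)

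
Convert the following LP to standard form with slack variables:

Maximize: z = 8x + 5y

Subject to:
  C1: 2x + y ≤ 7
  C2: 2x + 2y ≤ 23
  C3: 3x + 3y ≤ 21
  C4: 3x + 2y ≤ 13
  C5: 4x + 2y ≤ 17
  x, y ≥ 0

max z = 8x + 5y

s.t.
  2x + y + s1 = 7
  2x + 2y + s2 = 23
  3x + 3y + s3 = 21
  3x + 2y + s4 = 13
  4x + 2y + s5 = 17
  x, y, s1, s2, s3, s4, s5 ≥ 0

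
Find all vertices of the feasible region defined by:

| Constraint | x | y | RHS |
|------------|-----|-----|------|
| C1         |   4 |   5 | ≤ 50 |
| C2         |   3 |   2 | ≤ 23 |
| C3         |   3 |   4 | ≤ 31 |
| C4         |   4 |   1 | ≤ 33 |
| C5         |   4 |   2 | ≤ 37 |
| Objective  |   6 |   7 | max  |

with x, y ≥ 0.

(0, 0), (7.667, 0), (5, 4), (0, 7.75)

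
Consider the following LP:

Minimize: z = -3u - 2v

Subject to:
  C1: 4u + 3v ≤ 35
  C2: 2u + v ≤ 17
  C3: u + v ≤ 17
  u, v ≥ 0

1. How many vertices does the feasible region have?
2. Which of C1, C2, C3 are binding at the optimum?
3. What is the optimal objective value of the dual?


1. 4
2. C1, C2
3. -26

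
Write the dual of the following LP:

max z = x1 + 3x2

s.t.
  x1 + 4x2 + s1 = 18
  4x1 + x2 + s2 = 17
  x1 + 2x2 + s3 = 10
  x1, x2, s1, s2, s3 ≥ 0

Primal max cᵀx s.t. Ax ≤ b, x ≥ 0  →  Dual min bᵀy s.t. Aᵀy ≥ c, y ≥ 0.

Minimize: z = 18y1 + 17y2 + 10y3

Subject to:
  y1 + 4y2 + y3 ≥ 1
  4y1 + y2 + 2y3 ≥ 3
  y1, y2, y3 ≥ 0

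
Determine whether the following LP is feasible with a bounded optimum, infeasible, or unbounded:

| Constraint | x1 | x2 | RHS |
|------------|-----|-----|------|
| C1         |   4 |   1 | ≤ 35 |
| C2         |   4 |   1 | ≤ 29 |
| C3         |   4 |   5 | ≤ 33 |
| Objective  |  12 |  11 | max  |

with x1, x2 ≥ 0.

Feasible with a bounded optimal solution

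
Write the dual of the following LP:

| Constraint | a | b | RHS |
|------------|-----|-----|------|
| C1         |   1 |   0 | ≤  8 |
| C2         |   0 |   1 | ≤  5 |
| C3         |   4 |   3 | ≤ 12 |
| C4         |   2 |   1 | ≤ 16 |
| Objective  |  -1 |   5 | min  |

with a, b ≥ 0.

Primal min cᵀx s.t. Ax ≤ b, x ≥ 0  →  Dual max −bᵀy s.t. Aᵀy ≥ −c, y ≥ 0.

Maximize: z = -8y1 - 5y2 - 12y3 - 16y4

Subject to:
  y1 + 4y3 + 2y4 ≥ 1
  y2 + 3y3 + y4 ≥ -5
  y1, y2, y3, y4 ≥ 0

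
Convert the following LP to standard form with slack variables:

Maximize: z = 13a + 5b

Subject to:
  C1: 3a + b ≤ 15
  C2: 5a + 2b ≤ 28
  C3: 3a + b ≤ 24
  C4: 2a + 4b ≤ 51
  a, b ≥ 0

max z = 13a + 5b

s.t.
  3a + b + s1 = 15
  5a + 2b + s2 = 28
  3a + b + s3 = 24
  2a + 4b + s4 = 51
  a, b, s1, s2, s3, s4 ≥ 0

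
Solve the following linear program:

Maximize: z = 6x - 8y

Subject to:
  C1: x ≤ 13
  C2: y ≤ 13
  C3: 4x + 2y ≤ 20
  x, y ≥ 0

Evaluate the objective at each vertex of the feasible region:
  z(0, 0) = 0
  z(5, 0) = 30  ←
  z(0, 10) = -80
The maximum is at x = 5, y = 0.

x = 5, y = 0, z = 30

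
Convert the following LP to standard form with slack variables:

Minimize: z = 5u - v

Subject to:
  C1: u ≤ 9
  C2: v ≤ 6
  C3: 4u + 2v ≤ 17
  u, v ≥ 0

min z = 5u - v

s.t.
  u + s1 = 9
  v + s2 = 6
  4u + 2v + s3 = 17
  u, v, s1, s2, s3 ≥ 0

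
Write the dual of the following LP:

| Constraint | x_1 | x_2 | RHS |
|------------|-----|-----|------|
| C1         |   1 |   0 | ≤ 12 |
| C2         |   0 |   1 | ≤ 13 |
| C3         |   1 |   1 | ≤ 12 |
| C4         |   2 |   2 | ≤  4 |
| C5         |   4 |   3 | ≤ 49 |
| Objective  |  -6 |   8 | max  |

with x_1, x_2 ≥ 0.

Primal max cᵀx s.t. Ax ≤ b, x ≥ 0  →  Dual min bᵀy s.t. Aᵀy ≥ c, y ≥ 0.

Minimize: z = 12y1 + 13y2 + 12y3 + 4y4 + 49y5

Subject to:
  y1 + y3 + 2y4 + 4y5 ≥ -6
  y2 + y3 + 2y4 + 3y5 ≥ 8
  y1, y2, y3, y4, y5 ≥ 0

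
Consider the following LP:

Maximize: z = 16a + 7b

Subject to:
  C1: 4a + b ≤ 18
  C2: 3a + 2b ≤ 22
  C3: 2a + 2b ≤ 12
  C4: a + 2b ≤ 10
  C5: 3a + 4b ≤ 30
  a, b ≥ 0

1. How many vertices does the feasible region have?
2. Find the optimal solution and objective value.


1. 5
2. a = 4, b = 2, z = 78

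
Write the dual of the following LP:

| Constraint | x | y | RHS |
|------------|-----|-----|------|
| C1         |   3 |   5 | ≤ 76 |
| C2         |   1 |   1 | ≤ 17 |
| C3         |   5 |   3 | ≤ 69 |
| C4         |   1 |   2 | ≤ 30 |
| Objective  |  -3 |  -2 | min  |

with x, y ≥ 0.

Primal min cᵀx s.t. Ax ≤ b, x ≥ 0  →  Dual max −bᵀy s.t. Aᵀy ≥ −c, y ≥ 0.

Maximize: z = -76y1 - 17y2 - 69y3 - 30y4

Subject to:
  3y1 + y2 + 5y3 + y4 ≥ 3
  5y1 + y2 + 3y3 + 2y4 ≥ 2
  y1, y2, y3, y4 ≥ 0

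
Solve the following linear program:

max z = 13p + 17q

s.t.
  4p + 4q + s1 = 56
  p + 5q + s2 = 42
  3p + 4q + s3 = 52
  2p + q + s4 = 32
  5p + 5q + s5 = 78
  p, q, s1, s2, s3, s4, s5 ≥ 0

Evaluate the objective at each vertex of the feasible region:
  z(0, 0) = 0
  z(14, 0) = 182
  z(7, 7) = 210  ←
  z(0, 8.4) = 142.8
The maximum is at p = 7, q = 7.

p = 7, q = 7, z = 210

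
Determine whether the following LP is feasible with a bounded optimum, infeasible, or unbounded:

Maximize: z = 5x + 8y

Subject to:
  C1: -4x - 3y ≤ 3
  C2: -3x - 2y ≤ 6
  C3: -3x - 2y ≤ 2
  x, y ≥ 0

Unbounded (objective can increase without bound)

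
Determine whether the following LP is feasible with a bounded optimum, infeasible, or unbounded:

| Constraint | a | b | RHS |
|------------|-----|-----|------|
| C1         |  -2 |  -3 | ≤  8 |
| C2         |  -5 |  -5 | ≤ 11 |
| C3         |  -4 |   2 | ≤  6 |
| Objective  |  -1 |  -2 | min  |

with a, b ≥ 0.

Unbounded (objective can decrease without bound)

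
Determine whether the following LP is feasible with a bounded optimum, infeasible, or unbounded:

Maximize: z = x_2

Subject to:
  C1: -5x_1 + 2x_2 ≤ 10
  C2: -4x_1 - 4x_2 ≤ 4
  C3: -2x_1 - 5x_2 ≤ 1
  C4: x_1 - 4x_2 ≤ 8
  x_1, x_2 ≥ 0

Unbounded (objective can increase without bound)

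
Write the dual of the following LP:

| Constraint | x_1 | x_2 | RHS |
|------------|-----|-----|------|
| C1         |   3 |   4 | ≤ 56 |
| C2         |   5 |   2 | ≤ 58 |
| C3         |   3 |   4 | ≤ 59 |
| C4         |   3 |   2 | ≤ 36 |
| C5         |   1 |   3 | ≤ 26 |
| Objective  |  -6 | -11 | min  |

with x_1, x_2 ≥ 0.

Primal min cᵀx s.t. Ax ≤ b, x ≥ 0  →  Dual max −bᵀy s.t. Aᵀy ≥ −c, y ≥ 0.

Maximize: z = -56y1 - 58y2 - 59y3 - 36y4 - 26y5

Subject to:
  3y1 + 5y2 + 3y3 + 3y4 + y5 ≥ 6
  4y1 + 2y2 + 4y3 + 2y4 + 3y5 ≥ 11
  y1, y2, y3, y4, y5 ≥ 0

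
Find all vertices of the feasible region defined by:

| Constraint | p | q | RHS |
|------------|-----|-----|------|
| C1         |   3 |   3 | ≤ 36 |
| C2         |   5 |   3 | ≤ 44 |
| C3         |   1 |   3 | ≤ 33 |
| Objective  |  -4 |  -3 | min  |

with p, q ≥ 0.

(0, 0), (8.8, 0), (4, 8), (1.5, 10.5), (0, 11)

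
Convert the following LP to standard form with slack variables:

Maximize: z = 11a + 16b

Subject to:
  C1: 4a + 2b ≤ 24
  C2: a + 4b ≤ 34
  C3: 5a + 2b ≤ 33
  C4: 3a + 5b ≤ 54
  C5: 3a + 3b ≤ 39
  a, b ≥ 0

max z = 11a + 16b

s.t.
  4a + 2b + s1 = 24
  a + 4b + s2 = 34
  5a + 2b + s3 = 33
  3a + 5b + s4 = 54
  3a + 3b + s5 = 39
  a, b, s1, s2, s3, s4, s5 ≥ 0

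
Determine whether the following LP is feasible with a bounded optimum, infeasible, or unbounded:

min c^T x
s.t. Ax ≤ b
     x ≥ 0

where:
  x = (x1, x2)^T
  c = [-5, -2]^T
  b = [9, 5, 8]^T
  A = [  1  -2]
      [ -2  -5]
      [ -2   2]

Unbounded (objective can decrease without bound)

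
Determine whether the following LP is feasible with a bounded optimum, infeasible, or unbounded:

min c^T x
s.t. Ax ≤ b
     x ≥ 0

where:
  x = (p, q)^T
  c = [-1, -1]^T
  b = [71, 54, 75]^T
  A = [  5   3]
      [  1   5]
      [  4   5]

Feasible with a bounded optimal solution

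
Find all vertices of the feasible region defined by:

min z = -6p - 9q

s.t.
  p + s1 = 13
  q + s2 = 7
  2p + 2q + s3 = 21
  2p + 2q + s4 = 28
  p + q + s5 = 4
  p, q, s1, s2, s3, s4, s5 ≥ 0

(0, 0), (4, 0), (0, 4)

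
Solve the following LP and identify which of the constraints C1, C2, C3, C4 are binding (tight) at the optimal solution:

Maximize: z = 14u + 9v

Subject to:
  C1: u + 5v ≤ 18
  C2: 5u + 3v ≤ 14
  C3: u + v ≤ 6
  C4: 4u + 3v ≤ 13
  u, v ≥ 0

At u = 1, v = 3, compute slack b - a·x for each constraint:
  C1: 18 − 16 = 2  (slack)
  C2: 14 − 14 = 0  (binding)
  C3: 6 − 4 = 2  (slack)
  C4: 13 − 13 = 0  (binding)

Optimal: u = 1, v = 3
Binding: C2, C4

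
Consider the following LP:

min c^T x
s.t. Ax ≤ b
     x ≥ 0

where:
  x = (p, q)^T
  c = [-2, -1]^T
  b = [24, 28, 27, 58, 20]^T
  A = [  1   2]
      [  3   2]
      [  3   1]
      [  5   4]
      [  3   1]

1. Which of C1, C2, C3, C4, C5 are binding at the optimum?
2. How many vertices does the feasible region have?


1. C2, C5
2. 5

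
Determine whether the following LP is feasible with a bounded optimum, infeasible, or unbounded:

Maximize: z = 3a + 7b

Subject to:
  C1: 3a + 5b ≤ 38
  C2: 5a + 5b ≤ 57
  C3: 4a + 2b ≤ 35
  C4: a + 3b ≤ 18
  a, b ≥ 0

Feasible with a bounded optimal solution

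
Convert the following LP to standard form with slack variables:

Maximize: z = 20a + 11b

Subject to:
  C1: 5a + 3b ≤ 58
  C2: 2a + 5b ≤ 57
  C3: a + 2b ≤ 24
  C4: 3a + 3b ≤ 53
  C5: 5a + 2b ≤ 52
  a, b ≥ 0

max z = 20a + 11b

s.t.
  5a + 3b + s1 = 58
  2a + 5b + s2 = 57
  a + 2b + s3 = 24
  3a + 3b + s4 = 53
  5a + 2b + s5 = 52
  a, b, s1, s2, s3, s4, s5 ≥ 0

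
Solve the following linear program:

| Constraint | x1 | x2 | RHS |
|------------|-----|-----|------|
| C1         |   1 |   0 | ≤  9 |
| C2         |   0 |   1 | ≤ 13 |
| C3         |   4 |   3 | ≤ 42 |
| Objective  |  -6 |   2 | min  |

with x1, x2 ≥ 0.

Evaluate the objective at each vertex of the feasible region:
  z(0, 0) = 0
  z(9, 0) = -54  ←
  z(9, 2) = -50
  z(0.75, 13) = 21.5
  z(0, 13) = 26
The minimum is at x1 = 9, x2 = 0.

x1 = 9, x2 = 0, z = -54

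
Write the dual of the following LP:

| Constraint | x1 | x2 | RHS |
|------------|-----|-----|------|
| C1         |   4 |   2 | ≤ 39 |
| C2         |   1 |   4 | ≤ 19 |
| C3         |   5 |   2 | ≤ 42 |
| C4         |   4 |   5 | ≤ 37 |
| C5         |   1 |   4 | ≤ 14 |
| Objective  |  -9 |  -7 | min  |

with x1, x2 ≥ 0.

Primal min cᵀx s.t. Ax ≤ b, x ≥ 0  →  Dual max −bᵀy s.t. Aᵀy ≥ −c, y ≥ 0.

Maximize: z = -39y1 - 19y2 - 42y3 - 37y4 - 14y5

Subject to:
  4y1 + y2 + 5y3 + 4y4 + y5 ≥ 9
  2y1 + 4y2 + 2y3 + 5y4 + 4y5 ≥ 7
  y1, y2, y3, y4, y5 ≥ 0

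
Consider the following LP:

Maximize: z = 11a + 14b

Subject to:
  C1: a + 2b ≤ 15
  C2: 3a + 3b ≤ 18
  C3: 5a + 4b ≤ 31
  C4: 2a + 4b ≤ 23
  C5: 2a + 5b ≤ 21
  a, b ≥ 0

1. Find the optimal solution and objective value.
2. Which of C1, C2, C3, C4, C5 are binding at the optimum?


1. a = 3, b = 3, z = 75
2. C2, C5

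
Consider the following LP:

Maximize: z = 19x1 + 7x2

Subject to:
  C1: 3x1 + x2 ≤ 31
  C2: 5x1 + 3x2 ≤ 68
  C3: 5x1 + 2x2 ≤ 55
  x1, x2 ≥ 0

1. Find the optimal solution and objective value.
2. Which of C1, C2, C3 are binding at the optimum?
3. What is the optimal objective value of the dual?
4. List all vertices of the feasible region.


1. x1 = 7, x2 = 10, z = 203
2. C1, C3
3. 203
4. (0, 0), (10.33, 0), (7, 10), (5.8, 13), (0, 22.67)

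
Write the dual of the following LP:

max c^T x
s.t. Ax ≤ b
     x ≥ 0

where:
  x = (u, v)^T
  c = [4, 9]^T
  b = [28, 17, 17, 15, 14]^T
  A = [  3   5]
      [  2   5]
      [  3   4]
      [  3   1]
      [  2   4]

Primal max cᵀx s.t. Ax ≤ b, x ≥ 0  →  Dual min bᵀy s.t. Aᵀy ≥ c, y ≥ 0.

Minimize: z = 28y1 + 17y2 + 17y3 + 15y4 + 14y5

Subject to:
  3y1 + 2y2 + 3y3 + 3y4 + 2y5 ≥ 4
  5y1 + 5y2 + 4y3 + y4 + 4y5 ≥ 9
  y1, y2, y3, y4, y5 ≥ 0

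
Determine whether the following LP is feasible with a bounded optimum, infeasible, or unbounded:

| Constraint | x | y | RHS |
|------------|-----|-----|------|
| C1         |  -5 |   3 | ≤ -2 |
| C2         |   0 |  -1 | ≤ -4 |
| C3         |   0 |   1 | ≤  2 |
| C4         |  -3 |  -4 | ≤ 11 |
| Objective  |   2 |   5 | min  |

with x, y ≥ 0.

Infeasible (no feasible solution exists)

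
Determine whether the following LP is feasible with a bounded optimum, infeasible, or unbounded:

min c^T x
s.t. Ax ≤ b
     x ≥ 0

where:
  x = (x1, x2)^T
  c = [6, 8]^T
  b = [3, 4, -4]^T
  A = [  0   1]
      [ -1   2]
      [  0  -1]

Infeasible (no feasible solution exists)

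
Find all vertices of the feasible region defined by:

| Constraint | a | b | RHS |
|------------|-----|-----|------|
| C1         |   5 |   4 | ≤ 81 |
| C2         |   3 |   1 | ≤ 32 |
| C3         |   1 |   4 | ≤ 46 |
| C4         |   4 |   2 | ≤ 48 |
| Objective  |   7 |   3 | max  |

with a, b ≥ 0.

(0, 0), (10.67, 0), (8, 8), (7.143, 9.714), (0, 11.5)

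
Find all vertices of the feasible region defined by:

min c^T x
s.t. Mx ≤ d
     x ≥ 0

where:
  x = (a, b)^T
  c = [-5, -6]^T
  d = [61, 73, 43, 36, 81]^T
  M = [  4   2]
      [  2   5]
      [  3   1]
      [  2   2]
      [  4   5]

(0, 0), (14.33, 0), (12.5, 5.5), (9, 9), (4, 13), (0, 14.6)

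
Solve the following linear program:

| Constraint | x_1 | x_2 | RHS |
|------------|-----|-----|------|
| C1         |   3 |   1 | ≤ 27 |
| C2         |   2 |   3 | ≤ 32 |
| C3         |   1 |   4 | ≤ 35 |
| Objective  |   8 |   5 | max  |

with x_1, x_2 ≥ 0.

Evaluate the objective at each vertex of the feasible region:
  z(0, 0) = 0
  z(9, 0) = 72
  z(7, 6) = 86  ←
  z(4.6, 7.6) = 74.8
  z(0, 8.75) = 43.75
The maximum is at x_1 = 7, x_2 = 6.

x_1 = 7, x_2 = 6, z = 86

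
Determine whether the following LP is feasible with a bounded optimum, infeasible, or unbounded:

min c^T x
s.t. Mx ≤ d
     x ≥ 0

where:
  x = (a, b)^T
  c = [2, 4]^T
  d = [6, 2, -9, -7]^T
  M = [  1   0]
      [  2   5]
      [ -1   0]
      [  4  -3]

Infeasible (no feasible solution exists)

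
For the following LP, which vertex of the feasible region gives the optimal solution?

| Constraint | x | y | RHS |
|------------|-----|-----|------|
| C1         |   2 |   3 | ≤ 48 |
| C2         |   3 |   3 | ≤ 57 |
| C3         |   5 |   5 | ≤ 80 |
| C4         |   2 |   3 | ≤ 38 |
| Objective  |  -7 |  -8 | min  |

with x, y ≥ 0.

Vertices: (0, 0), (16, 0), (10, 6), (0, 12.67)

Evaluate the objective at each vertex of the feasible region:
  z(0, 0) = 0
  z(16, 0) = -112
  z(10, 6) = -118  ←
  z(0, 12.67) = -101.3
The minimum is at x = 10, y = 6.

(10, 6)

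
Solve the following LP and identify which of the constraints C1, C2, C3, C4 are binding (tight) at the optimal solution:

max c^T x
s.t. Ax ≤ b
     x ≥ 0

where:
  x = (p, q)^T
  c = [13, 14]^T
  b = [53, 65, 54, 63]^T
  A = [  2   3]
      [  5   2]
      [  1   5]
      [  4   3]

At p = 9, q = 9, compute slack b - a·x for each constraint:
  C1: 53 − 45 = 8  (slack)
  C2: 65 − 63 = 2  (slack)
  C3: 54 − 54 = 0  (binding)
  C4: 63 − 63 = 0  (binding)

Optimal: p = 9, q = 9
Binding: C3, C4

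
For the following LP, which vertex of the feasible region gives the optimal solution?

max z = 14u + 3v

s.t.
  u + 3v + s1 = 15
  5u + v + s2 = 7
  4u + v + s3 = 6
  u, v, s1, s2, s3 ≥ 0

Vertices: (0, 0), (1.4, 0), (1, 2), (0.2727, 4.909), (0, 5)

Evaluate the objective at each vertex of the feasible region:
  z(0, 0) = 0
  z(1.4, 0) = 19.6
  z(1, 2) = 20  ←
  z(0.2727, 4.909) = 18.55
  z(0, 5) = 15
The maximum is at u = 1, v = 2.

(1, 2)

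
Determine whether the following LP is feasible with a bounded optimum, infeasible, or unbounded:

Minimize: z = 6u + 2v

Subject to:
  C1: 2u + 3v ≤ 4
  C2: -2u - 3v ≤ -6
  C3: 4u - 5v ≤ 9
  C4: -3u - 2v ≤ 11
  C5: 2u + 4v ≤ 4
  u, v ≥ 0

Infeasible (no feasible solution exists)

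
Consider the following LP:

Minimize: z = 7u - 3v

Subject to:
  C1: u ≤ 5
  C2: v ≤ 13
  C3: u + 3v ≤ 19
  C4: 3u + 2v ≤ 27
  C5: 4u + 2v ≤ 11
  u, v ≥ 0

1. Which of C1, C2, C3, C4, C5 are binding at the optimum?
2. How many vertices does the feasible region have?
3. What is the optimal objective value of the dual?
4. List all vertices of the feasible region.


1. C5
2. 3
3. -16.5
4. (0, 0), (2.75, 0), (0, 5.5)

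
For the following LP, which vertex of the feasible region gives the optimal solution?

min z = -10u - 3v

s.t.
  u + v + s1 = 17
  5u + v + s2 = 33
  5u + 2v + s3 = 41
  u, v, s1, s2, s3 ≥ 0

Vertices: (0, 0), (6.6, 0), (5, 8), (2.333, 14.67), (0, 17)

Evaluate the objective at each vertex of the feasible region:
  z(0, 0) = 0
  z(6.6, 0) = -66
  z(5, 8) = -74  ←
  z(2.333, 14.67) = -67.33
  z(0, 17) = -51
The minimum is at u = 5, v = 8.

(5, 8)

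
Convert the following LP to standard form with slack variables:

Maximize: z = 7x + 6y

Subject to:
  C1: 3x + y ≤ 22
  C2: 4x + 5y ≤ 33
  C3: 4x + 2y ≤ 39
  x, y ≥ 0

max z = 7x + 6y

s.t.
  3x + y + s1 = 22
  4x + 5y + s2 = 33
  4x + 2y + s3 = 39
  x, y, s1, s2, s3 ≥ 0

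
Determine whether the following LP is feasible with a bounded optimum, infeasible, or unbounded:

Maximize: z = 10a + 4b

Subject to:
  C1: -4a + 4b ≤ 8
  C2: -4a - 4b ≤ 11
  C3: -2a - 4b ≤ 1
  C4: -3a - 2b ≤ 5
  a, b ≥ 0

Unbounded (objective can increase without bound)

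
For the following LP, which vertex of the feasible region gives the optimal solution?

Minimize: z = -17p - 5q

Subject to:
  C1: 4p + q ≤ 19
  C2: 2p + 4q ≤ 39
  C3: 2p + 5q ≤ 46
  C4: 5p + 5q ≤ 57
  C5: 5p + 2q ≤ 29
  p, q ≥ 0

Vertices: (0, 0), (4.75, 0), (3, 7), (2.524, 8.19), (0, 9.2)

Evaluate the objective at each vertex of the feasible region:
  z(0, 0) = 0
  z(4.75, 0) = -80.75
  z(3, 7) = -86  ←
  z(2.524, 8.19) = -83.86
  z(0, 9.2) = -46
The minimum is at p = 3, q = 7.

(3, 7)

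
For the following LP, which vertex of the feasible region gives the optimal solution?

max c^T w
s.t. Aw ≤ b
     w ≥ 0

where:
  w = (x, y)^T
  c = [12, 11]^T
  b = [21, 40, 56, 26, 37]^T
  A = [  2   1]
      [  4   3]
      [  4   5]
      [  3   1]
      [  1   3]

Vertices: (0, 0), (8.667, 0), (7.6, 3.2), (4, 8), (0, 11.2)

Evaluate the objective at each vertex of the feasible region:
  z(0, 0) = 0
  z(8.667, 0) = 104
  z(7.6, 3.2) = 126.4
  z(4, 8) = 136  ←
  z(0, 11.2) = 123.2
The maximum is at x = 4, y = 8.

(4, 8)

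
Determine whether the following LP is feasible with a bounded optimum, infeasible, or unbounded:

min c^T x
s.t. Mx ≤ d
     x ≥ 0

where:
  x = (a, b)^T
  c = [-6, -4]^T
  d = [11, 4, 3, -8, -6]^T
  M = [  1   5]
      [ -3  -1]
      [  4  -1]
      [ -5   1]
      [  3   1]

Infeasible (no feasible solution exists)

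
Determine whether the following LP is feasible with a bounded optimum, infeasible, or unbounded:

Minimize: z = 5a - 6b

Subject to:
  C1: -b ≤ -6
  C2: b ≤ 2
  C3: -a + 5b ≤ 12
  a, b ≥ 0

Infeasible (no feasible solution exists)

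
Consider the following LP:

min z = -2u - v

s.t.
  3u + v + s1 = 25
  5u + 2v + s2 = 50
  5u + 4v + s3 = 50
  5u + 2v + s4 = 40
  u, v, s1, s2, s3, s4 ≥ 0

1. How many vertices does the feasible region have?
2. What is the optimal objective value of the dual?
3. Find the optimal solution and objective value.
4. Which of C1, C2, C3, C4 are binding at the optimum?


1. 4
2. -17
3. u = 6, v = 5, z = -17
4. C3, C4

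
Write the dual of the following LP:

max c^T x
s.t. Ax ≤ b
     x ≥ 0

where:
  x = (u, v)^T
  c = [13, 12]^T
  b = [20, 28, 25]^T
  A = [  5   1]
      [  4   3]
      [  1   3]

Primal max cᵀx s.t. Ax ≤ b, x ≥ 0  →  Dual min bᵀy s.t. Aᵀy ≥ c, y ≥ 0.

Minimize: z = 20y1 + 28y2 + 25y3

Subject to:
  5y1 + 4y2 + y3 ≥ 13
  y1 + 3y2 + 3y3 ≥ 12
  y1, y2, y3 ≥ 0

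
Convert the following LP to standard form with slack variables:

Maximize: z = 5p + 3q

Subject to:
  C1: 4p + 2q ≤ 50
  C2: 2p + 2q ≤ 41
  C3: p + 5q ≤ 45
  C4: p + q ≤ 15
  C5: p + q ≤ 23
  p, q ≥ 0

max z = 5p + 3q

s.t.
  4p + 2q + s1 = 50
  2p + 2q + s2 = 41
  p + 5q + s3 = 45
  p + q + s4 = 15
  p + q + s5 = 23
  p, q, s1, s2, s3, s4, s5 ≥ 0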